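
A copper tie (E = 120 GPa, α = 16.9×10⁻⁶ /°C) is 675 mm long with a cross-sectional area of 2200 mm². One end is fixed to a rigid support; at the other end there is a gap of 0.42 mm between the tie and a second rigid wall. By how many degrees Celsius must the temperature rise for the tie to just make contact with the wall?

ΔT ≈ 36.8 °C

The gap closes when αΔT L = 0.42 mm, since the tie is still unstressed at that instant.
So ΔT = g/(αL) = 0.42/(16.9×10⁻⁶ × 675) = 36.82 °C.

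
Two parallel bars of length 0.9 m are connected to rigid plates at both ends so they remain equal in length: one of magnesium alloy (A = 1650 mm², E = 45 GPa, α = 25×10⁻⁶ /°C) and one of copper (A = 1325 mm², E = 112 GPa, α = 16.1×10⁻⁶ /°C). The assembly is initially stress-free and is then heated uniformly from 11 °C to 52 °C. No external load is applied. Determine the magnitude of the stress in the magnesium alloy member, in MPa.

σ ≈ 10.9 MPa (compressive)

The magnesium alloy has the larger α, so on heating it would change length more than the copper if both were free. The rigid plates force a common final length, so the magnesium alloy is put into compression and the copper into tension, with equal and opposite forces P (no external load).
Equating the net (thermal + elastic) strains gives |α₁ − α₂|·ΔT = P·[1/(A₁E₁) + 1/(A₂E₂)].
|α₁ − α₂|·ΔT = 8.9×10⁻⁶ × 41 = 0.0003649.
1/(A₁E₁) + 1/(A₂E₂) = 1/(1650×45×10³) + 1/(1325×112×10³) = 2.021×10⁻⁸ N⁻¹.
So P = 0.0003649 / 2.021×10⁻⁸ = 18.06 kN.
σ_{magnesium alloy} = P/A₁ = 18060/1650 = 10.94 MPa, compressive.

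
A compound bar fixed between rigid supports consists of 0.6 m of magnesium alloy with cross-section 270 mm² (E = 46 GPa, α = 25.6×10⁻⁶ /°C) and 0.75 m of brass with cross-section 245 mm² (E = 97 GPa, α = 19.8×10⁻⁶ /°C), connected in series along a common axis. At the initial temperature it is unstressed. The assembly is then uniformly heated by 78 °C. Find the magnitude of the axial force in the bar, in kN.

P ≈ 29.5 kN (compressive)

Free thermal expansion of the whole bar: Σ αᵢΔT Lᵢ = 25.6×10⁻⁶×78×600 + 19.8×10⁻⁶×78×750 = 2.356 mm.
The rigid supports impose zero overall length change; the single axial force P common to all segments must satisfy P Σ Lᵢ/(AᵢEᵢ) = δ_free.
The series flexibility is Σ Lᵢ/(AᵢEᵢ) = 600/(270×46×10³) + 750/(245×97×10³) = 7.987×10⁻⁵ mm/N.
P = 2.356 / 7.987×10⁻⁵ = 29500 N = 29.5 kN, compressive.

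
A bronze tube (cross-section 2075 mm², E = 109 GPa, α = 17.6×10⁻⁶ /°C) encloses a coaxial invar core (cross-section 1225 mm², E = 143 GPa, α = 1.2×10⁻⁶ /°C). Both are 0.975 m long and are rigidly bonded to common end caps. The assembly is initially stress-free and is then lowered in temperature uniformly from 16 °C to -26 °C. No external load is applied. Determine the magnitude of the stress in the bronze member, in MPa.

Both members must finish at the same length. With the larger α, the bronze tends to over-contract; the plates restrain it, putting the bronze in tension and the invar in compression. With no external load the two internal forces are equal and opposite, magnitude P.
Setting the final lengths equal and cancelling L: (α₁ − α₂)ΔT = P/(A₁E₁) + P/(A₂E₂).
|α₁ − α₂|·ΔT = 16.4×10⁻⁶ × 42 = 0.0006888.
1/(A₁E₁) + 1/(A₂E₂) = 1/(2075×109×10³) + 1/(1225×143×10³) = 1.013×10⁻⁸ N⁻¹.
So P = 0.0006888 / 1.013×10⁻⁸ = 68 kN.
σ_{bronze} = P/A₁ = 68000/2075 = 32.77 MPa, tensile.

σ ≈ 32.8 MPa (tensile)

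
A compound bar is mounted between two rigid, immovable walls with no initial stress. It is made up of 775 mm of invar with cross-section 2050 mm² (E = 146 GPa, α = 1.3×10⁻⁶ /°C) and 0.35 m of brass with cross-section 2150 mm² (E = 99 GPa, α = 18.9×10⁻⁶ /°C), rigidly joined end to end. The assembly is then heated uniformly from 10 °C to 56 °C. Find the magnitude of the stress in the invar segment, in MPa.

σ ≈ 40.4 MPa (compressive)

If the supports were absent, the total length change would be Σ αᵢΔT Lᵢ = 1.3×10⁻⁶×46×775 + 18.9×10⁻⁶×46×350 = 0.3506 mm.
Since the ends are fixed, an axial force P builds up, equal in every segment, with P · Σ Lᵢ/(AᵢEᵢ) = δ_free.
Σ Lᵢ/(AᵢEᵢ) = 775/(2050×146×10³) + 350/(2150×99×10³) = 4.234×10⁻⁶ mm/N.
Hence P = δ_free / Σ(L/AE) = 0.3506/4.234×10⁻⁶ = 82.82 kN (compressive).
σ_{invar} = P / A = 82820 / 2050 = 40.4 MPa.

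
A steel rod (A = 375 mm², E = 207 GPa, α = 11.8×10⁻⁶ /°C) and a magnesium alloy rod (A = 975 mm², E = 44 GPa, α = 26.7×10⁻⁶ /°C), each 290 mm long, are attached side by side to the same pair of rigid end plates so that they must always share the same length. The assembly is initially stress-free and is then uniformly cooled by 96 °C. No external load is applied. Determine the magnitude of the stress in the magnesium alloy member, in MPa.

σ ≈ 40.5 MPa (tensile)

Both members must finish at the same length. With the larger α, the magnesium alloy tends to over-contract; the plates restrain it, putting the magnesium alloy in tension and the steel in compression. With no external load the two internal forces are equal and opposite, magnitude P.
Equating the net (thermal + elastic) strains gives |α₁ − α₂|·ΔT = P·[1/(A₁E₁) + 1/(A₂E₂)].
|α₁ − α₂|·ΔT = 14.9×10⁻⁶ × 96 = 0.00143.
1/(A₁E₁) + 1/(A₂E₂) = 1/(375×207×10³) + 1/(975×44×10³) = 3.619×10⁻⁸ N⁻¹.
So P = 0.00143 / 3.619×10⁻⁸ = 39.52 kN.
σ_{magnesium alloy} = P/A₂ = 39520/975 = 40.54 MPa, tensile.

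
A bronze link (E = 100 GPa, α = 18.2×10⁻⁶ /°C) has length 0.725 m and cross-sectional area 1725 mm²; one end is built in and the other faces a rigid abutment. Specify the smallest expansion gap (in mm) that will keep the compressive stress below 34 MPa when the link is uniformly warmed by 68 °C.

g ≈ 0.651 mm

With no wall the link would lengthen by αΔT L = 18.2×10⁻⁶ × 68 × 725 = 0.8973 mm.
At the allowable stress the elastic shortening the wall may impose is σL/E = 34 × 725 / (100×10³) = 0.2465 mm.
The gap must absorb the remainder: g_min = 0.8973 − 0.2465 = 0.6508 mm.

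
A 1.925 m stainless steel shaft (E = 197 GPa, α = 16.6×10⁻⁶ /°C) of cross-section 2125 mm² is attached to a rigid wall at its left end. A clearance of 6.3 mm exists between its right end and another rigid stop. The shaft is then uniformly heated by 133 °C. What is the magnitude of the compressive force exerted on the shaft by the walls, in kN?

Free thermal elongation = αΔT L = 16.6×10⁻⁶ × 133 × 1925 = 4.25 mm.
This is smaller than the 6.3 mm clearance, so the shaft expands freely without reaching the stop — the stress is zero.

P ≈ 0 kN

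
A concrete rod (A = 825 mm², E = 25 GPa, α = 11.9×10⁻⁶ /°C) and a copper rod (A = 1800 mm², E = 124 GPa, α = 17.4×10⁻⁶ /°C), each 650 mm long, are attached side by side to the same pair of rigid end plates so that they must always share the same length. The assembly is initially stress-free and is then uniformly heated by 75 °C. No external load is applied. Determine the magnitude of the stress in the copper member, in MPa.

σ ≈ 4.33 MPa (compressive)

Both members must finish at the same length. With the larger α, the copper tends to over-expand; the plates restrain it, putting the copper in compression and the concrete in tension. With no external load the two internal forces are equal and opposite, magnitude P.
Compatibility of the two members (thermal + elastic change equal): (α₁ − α₂)ΔT = P·[1/(A₁E₁) + 1/(A₂E₂)].
|α₁ − α₂|·ΔT = 5.5×10⁻⁶ × 75 = 0.0004125.
1/(A₁E₁) + 1/(A₂E₂) = 1/(825×25×10³) + 1/(1800×124×10³) = 5.297×10⁻⁸ N⁻¹.
P = 0.0004125 / 5.297×10⁻⁸ = 7788 N = 7.788 kN.
σ_{copper} = P/A₂ = 7788/1800 = 4.327 MPa, compressive.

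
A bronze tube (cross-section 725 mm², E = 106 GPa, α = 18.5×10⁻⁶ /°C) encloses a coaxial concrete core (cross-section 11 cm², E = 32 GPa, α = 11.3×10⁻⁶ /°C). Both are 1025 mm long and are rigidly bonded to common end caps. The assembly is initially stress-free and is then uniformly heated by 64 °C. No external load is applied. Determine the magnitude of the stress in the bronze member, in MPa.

The bronze has the larger α, so on heating it would change length more than the concrete if both were free. The rigid plates force a common final length, so the bronze is put into compression and the concrete into tension, with equal and opposite forces P (no external load).
Setting the final lengths equal and cancelling L: (α₁ − α₂)ΔT = P/(A₁E₁) + P/(A₂E₂).
|α₁ − α₂|·ΔT = 7.2×10⁻⁶ × 64 = 0.0004608.
1/(A₁E₁) + 1/(A₂E₂) = 1/(725×106×10³) + 1/(1100×32×10³) = 4.142×10⁻⁸ N⁻¹.
So P = 0.0004608 / 4.142×10⁻⁸ = 11.12 kN.
σ_{bronze} = P/A₁ = 11120/725 = 15.34 MPa, compressive.

σ ≈ 15.3 MPa (compressive)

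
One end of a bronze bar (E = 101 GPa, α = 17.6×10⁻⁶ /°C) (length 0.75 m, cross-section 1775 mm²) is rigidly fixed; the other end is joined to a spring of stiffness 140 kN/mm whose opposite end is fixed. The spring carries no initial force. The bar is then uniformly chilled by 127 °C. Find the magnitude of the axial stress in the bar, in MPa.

The unrestrained thermal change is αΔT L = 17.6×10⁻⁶ × 127 × 750 = 1.676 mm.
Let P be the tensile force in the spring. The bar extends elastically by PL/(AE) and the spring stretches by P/k; together these equal δ_free.
So P = δ_free / [L/(AE) + 1/k] = 1.676 / [ 750/(1775×101×10³) + 1/(140×10³) ].
P = 1.676 / 1.133×10⁻⁵ = 148000 N.
σ = P/A = 148000/1775 = 83.39 MPa.

σ ≈ 83.4 MPa (tensile)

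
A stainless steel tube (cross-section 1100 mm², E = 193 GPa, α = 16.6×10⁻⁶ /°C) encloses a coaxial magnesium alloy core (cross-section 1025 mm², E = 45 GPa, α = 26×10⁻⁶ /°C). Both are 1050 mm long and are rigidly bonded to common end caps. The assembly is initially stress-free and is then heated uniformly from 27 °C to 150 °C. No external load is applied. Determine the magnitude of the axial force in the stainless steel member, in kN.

The magnesium alloy has the larger α, so on heating it would change length more than the stainless steel if both were free. The rigid plates force a common final length, so the magnesium alloy is put into compression and the stainless steel into tension, with equal and opposite forces P (no external load).
Setting the final lengths equal and cancelling L: (α₁ − α₂)ΔT = P/(A₁E₁) + P/(A₂E₂).
|α₁ − α₂|·ΔT = 9.4×10⁻⁶ × 123 = 0.001156.
1/(A₁E₁) + 1/(A₂E₂) = 1/(1100×193×10³) + 1/(1025×45×10³) = 2.639×10⁻⁸ N⁻¹.
P = 0.001156 / 2.639×10⁻⁸ = 43810 N = 43.81 kN.

P ≈ 43.8 kN (tensile in the stainless steel)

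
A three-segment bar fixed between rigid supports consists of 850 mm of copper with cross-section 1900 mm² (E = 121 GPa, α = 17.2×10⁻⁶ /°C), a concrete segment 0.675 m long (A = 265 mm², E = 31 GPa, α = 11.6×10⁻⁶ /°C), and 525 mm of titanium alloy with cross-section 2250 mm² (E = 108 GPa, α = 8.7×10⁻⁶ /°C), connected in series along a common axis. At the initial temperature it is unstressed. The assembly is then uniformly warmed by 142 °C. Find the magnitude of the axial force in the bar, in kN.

If the supports were absent, the total length change would be Σ αᵢΔT Lᵢ = 17.2×10⁻⁶×142×850 + 11.6×10⁻⁶×142×675 + 8.7×10⁻⁶×142×525 = 3.836 mm.
The rigid supports impose zero overall length change; the single axial force P common to all segments must satisfy P Σ Lᵢ/(AᵢEᵢ) = δ_free.
The series flexibility is Σ Lᵢ/(AᵢEᵢ) = 850/(1900×121×10³) + 675/(265×31×10³) + 525/(2250×108×10³) = 8.802×10⁻⁵ mm/N.
So P = 3.836 / 8.802×10⁻⁵ = 43.58 kN, compressive.

P ≈ 43.6 kN (compressive)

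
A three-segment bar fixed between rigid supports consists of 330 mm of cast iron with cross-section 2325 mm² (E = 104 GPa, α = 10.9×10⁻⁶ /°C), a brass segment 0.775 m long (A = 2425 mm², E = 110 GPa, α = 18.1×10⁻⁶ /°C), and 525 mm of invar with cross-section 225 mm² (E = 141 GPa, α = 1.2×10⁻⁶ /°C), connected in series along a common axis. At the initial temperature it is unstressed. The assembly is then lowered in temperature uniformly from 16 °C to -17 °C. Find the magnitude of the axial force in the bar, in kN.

If the supports were absent, the total length change would be Σ αᵢΔT Lᵢ = 10.9×10⁻⁶×33×330 + 18.1×10⁻⁶×33×775 + 1.2×10⁻⁶×33×525 = 0.6024 mm.
Since the ends are fixed, an axial force P builds up, equal in every segment, with P · Σ Lᵢ/(AᵢEᵢ) = δ_free.
The series flexibility is Σ Lᵢ/(AᵢEᵢ) = 330/(2325×104×10³) + 775/(2425×110×10³) + 525/(225×141×10³) = 2.082×10⁻⁵ mm/N.
P = 0.6024 / 2.082×10⁻⁵ = 28940 N = 28.94 kN, tensile.

P ≈ 28.9 kN (tensile)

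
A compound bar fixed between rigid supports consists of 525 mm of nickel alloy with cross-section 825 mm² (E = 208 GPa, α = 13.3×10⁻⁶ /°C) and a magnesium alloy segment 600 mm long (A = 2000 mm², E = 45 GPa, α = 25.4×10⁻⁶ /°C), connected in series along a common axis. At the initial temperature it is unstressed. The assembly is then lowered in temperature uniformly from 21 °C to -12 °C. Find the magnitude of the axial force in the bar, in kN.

With the walls removed the bar would change length by δ_free = Σ αᵢΔT Lᵢ = 13.3×10⁻⁶×33×525 + 25.4×10⁻⁶×33×600 = 0.7333 mm.
The walls prevent any net length change, so an axial force P (same in every segment) develops. Compatibility: P · Σ Lᵢ/(AᵢEᵢ) = δ_free.
Σ Lᵢ/(AᵢEᵢ) = 525/(825×208×10³) + 600/(2000×45×10³) = 9.726×10⁻⁶ mm/N.
Hence P = δ_free / Σ(L/AE) = 0.7333/9.726×10⁻⁶ = 75.4 kN (tensile).

P ≈ 75.4 kN (tensile)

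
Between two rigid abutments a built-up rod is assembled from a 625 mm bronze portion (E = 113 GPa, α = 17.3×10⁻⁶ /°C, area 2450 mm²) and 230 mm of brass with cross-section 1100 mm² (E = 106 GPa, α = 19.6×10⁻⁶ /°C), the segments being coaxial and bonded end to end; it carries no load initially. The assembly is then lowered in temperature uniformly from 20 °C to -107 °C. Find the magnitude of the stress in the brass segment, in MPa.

σ ≈ 418 MPa (tensile)

With the walls removed the bar would change length by δ_free = Σ αᵢΔT Lᵢ = 17.3×10⁻⁶×127×625 + 19.6×10⁻⁶×127×230 = 1.946 mm.
The rigid supports impose zero overall length change; the single axial force P common to all segments must satisfy P Σ Lᵢ/(AᵢEᵢ) = δ_free.
The series flexibility is Σ Lᵢ/(AᵢEᵢ) = 625/(2450×113×10³) + 230/(1100×106×10³) = 4.23×10⁻⁶ mm/N.
P = 1.946 / 4.23×10⁻⁶ = 460000 N = 460 kN, tensile.
σ_{brass} = P / A = 460000 / 1100 = 418.2 MPa.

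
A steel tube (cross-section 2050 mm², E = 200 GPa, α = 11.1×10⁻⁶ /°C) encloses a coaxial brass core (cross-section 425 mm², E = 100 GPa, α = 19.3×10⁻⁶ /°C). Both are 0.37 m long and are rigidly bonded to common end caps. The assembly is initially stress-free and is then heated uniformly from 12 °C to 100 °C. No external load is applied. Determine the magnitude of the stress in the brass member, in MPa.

The brass has the larger α, so on heating it would change length more than the steel if both were free. The rigid plates force a common final length, so the brass is put into compression and the steel into tension, with equal and opposite forces P (no external load).
Compatibility of the two members (thermal + elastic change equal): (α₁ − α₂)ΔT = P·[1/(A₁E₁) + 1/(A₂E₂)].
|α₁ − α₂|·ΔT = 8.2×10⁻⁶ × 88 = 0.0007216.
1/(A₁E₁) + 1/(A₂E₂) = 1/(2050×200×10³) + 1/(425×100×10³) = 2.597×10⁻⁸ N⁻¹.
P = 0.0007216 / 2.597×10⁻⁸ = 27790 N = 27.79 kN.
σ_{brass} = P/A₂ = 27790/425 = 65.38 MPa, compressive.

σ ≈ 65.4 MPa (compressive)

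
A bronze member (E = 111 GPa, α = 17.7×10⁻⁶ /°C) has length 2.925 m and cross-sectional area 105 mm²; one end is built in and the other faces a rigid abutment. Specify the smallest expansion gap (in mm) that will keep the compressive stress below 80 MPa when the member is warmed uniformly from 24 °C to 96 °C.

Free expansion if unrestrained: δ_free = αΔT L = 17.7×10⁻⁶ × 72 × 2925 = 3.728 mm.
A stress of 80 MPa corresponds to the wall pushing the member back by σL/E = 80×2925/(111×10³) = 2.108 mm.
So the gap has to take up the difference, g_min = δ_free − σL/E = 3.728 − 2.108 = 1.62 mm.

g ≈ 1.62 mm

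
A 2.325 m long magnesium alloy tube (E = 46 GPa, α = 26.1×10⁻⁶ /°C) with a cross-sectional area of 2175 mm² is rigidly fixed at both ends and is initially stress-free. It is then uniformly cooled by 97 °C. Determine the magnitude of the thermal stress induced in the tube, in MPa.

σ ≈ 116 MPa (tensile)

With length fixed, the mechanical strain must cancel the thermal strain αΔT = 26.1×10⁻⁶ × 97 = 2531.7×10⁻⁶.
Hence σ = E·αΔT = 46×10³ × 2531.7×10⁻⁶ = 116.5 MPa, tensile.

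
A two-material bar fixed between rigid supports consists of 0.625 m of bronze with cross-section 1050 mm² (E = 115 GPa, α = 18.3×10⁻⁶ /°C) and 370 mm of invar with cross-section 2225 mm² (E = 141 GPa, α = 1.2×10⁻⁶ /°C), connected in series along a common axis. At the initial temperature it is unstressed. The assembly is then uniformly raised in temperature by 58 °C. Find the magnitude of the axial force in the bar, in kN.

P ≈ 108 kN (compressive)

Free thermal expansion of the whole bar: Σ αᵢΔT Lᵢ = 18.3×10⁻⁶×58×625 + 1.2×10⁻⁶×58×370 = 0.6891 mm.
The walls prevent any net length change, so an axial force P (same in every segment) develops. Compatibility: P · Σ Lᵢ/(AᵢEᵢ) = δ_free.
The series flexibility is Σ Lᵢ/(AᵢEᵢ) = 625/(1050×115×10³) + 370/(2225×141×10³) = 6.355×10⁻⁶ mm/N.
P = 0.6891 / 6.355×10⁻⁶ = 108400 N = 108.4 kN, compressive.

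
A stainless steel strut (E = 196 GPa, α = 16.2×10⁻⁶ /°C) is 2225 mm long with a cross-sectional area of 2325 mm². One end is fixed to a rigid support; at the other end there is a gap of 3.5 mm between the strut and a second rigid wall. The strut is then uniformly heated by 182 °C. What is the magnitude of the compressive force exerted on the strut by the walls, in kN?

P ≈ 627 kN

Unrestrained expansion: δ_free = αΔT L = 16.2×10⁻⁶ × 182 × 2225 = 6.56 mm.
The gap closes (δ_free > 3.5 mm) and the wall then resists a further 6.56 − 3.5 = 3.06 mm of expansion.
Compatibility: PL/(AE) = 3.06 mm, so σ = P/A = E × (3.06/2225) = 269.6 MPa.
Force on the wall = σA = 269.6 × 2325 mm² = 626.8 kN.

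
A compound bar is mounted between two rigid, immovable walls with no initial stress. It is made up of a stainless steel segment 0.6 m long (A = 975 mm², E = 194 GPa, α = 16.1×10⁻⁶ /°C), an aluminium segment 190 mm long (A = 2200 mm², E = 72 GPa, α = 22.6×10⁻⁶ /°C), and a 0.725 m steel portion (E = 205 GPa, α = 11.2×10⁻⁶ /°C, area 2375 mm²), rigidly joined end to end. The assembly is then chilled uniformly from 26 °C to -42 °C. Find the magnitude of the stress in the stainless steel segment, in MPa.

If the supports were absent, the total length change would be Σ αᵢΔT Lᵢ = 16.1×10⁻⁶×68×600 + 22.6×10⁻⁶×68×190 + 11.2×10⁻⁶×68×725 = 1.501 mm.
Since the ends are fixed, an axial force P builds up, equal in every segment, with P · Σ Lᵢ/(AᵢEᵢ) = δ_free.
The series flexibility is Σ Lᵢ/(AᵢEᵢ) = 600/(975×194×10³) + 190/(2200×72×10³) + 725/(2375×205×10³) = 5.861×10⁻⁶ mm/N.
P = 1.501 / 5.861×10⁻⁶ = 256100 N = 256.1 kN, tensile.
σ_{stainless steel} = P / A = 256100 / 975 = 262.7 MPa.

σ ≈ 263 MPa (tensile)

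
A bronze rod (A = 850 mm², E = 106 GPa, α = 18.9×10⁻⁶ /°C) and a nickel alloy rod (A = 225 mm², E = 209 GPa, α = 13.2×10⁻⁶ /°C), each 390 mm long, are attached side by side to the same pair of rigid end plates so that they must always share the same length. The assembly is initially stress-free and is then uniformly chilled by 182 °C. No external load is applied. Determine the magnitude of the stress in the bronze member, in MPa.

σ ≈ 37.7 MPa (tensile)

Both members must finish at the same length. With the larger α, the bronze tends to over-contract; the plates restrain it, putting the bronze in tension and the nickel alloy in compression. With no external load the two internal forces are equal and opposite, magnitude P.
Compatibility of the two members (thermal + elastic change equal): (α₁ − α₂)ΔT = P·[1/(A₁E₁) + 1/(A₂E₂)].
|α₁ − α₂|·ΔT = 5.7×10⁻⁶ × 182 = 0.001037.
1/(A₁E₁) + 1/(A₂E₂) = 1/(850×106×10³) + 1/(225×209×10³) = 3.236×10⁻⁸ N⁻¹.
P = 0.001037 / 3.236×10⁻⁸ = 32050 N = 32.05 kN.
σ_{bronze} = P/A₁ = 32050/850 = 37.71 MPa, tensile.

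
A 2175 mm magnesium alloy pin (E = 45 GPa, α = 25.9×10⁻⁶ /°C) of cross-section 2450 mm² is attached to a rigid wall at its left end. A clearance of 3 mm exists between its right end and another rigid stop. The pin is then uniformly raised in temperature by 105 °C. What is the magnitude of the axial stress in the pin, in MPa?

σ ≈ 60.3 MPa (compressive)

Unrestrained expansion: δ_free = αΔT L = 25.9×10⁻⁶ × 105 × 2175 = 5.915 mm.
This exceeds the 3 mm gap, so the wall pushes back. The portion of expansion that must be recovered elastically is δ_free − gap = 5.915 − 3 = 2.915 mm.
So σ = E(δ_free − g)/L = 45×10³ × 2.915/2175 = 60.31 MPa.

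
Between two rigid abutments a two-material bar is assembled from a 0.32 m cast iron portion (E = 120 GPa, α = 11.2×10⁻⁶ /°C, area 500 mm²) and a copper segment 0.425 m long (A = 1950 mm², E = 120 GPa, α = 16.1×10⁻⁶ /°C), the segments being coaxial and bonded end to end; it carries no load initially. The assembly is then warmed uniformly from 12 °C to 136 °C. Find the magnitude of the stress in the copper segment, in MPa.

σ ≈ 92.7 MPa (compressive)

If the supports were absent, the total length change would be Σ αᵢΔT Lᵢ = 11.2×10⁻⁶×124×320 + 16.1×10⁻⁶×124×425 = 1.293 mm.
Since the ends are fixed, an axial force P builds up, equal in every segment, with P · Σ Lᵢ/(AᵢEᵢ) = δ_free.
Σ Lᵢ/(AᵢEᵢ) = 320/(500×120×10³) + 425/(1950×120×10³) = 7.15×10⁻⁶ mm/N.
P = 1.293 / 7.15×10⁻⁶ = 180800 N = 180.8 kN, compressive.
σ_{copper} = P / A = 180800 / 1950 = 92.74 MPa.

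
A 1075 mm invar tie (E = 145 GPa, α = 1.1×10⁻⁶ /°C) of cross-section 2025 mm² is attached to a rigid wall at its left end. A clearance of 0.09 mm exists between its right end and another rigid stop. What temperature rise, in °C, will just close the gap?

ΔT ≈ 76.1 °C

The gap closes when αΔT L = 0.09 mm, since the tie is still unstressed at that instant.
ΔT = 0.09 / (1.1×10⁻⁶ × 1075) = 76.11 °C.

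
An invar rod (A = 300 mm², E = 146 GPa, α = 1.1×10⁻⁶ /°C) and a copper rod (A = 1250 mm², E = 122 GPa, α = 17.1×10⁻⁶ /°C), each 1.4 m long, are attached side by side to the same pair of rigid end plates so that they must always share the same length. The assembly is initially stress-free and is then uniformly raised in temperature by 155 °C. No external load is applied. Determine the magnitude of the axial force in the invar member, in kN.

Both members must finish at the same length. With the larger α, the copper tends to over-expand; the plates restrain it, putting the copper in compression and the invar in tension. With no external load the two internal forces are equal and opposite, magnitude P.
Setting the final lengths equal and cancelling L: (α₁ − α₂)ΔT = P/(A₁E₁) + P/(A₂E₂).
|α₁ − α₂|·ΔT = 16×10⁻⁶ × 155 = 0.00248.
1/(A₁E₁) + 1/(A₂E₂) = 1/(300×146×10³) + 1/(1250×122×10³) = 2.939×10⁻⁸ N⁻¹.
P = 0.00248 / 2.939×10⁻⁸ = 84390 N = 84.39 kN.

P ≈ 84.4 kN (tensile in the invar)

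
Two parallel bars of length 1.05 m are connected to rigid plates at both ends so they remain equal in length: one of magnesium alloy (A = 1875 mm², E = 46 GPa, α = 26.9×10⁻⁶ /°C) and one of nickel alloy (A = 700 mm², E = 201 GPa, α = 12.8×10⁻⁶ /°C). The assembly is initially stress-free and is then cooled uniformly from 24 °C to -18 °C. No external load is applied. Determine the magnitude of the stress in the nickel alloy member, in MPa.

σ ≈ 45.2 MPa (compressive)

Both members must finish at the same length. With the larger α, the magnesium alloy tends to over-contract; the plates restrain it, putting the magnesium alloy in tension and the nickel alloy in compression. With no external load the two internal forces are equal and opposite, magnitude P.
Setting the final lengths equal and cancelling L: (α₁ − α₂)ΔT = P/(A₁E₁) + P/(A₂E₂).
|α₁ − α₂|·ΔT = 14.1×10⁻⁶ × 42 = 0.0005922.
1/(A₁E₁) + 1/(A₂E₂) = 1/(1875×46×10³) + 1/(700×201×10³) = 1.87×10⁻⁸ N⁻¹.
P = 0.0005922 / 1.87×10⁻⁸ = 31670 N = 31.67 kN.
σ_{nickel alloy} = P/A₂ = 31670/700 = 45.24 MPa, compressive.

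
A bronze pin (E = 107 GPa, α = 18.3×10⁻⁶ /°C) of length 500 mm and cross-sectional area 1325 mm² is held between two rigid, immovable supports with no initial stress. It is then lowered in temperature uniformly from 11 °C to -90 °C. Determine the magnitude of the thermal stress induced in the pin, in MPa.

σ ≈ 198 MPa (tensile)

With length fixed, the mechanical strain must cancel the thermal strain αΔT = 18.3×10⁻⁶ × 101 = 1848.3×10⁻⁶.
σ = EαΔT = 107×10³ × 18.3×10⁻⁶ × 101 = 197.8 MPa (tensile; the pin is trying to contract).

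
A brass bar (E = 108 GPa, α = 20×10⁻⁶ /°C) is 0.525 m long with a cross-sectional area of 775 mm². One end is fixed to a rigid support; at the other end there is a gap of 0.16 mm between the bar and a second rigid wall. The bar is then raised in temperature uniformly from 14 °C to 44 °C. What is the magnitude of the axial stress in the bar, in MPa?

σ ≈ 31.9 MPa (compressive)

Unrestrained expansion: δ_free = αΔT L = 20×10⁻⁶ × 30 × 525 = 0.315 mm.
This exceeds the 0.16 mm gap, so the wall pushes back. The portion of expansion that must be recovered elastically is δ_free − gap = 0.315 − 0.16 = 0.155 mm.
So σ = E(δ_free − g)/L = 108×10³ × 0.155/525 = 31.89 MPa.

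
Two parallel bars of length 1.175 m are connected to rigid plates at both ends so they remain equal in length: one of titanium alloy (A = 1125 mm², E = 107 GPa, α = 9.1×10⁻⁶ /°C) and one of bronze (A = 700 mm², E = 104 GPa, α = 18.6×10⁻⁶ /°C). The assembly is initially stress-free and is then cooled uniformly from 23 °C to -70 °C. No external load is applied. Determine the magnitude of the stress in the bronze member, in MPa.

σ ≈ 57.3 MPa (tensile)

Equilibrium of a rigid end plate with no external load gives equal and opposite internal forces ±P in the two members. Since α_{bronze} > α_{titanium alloy}, cooling drives the bronze into tension and the titanium alloy into compression.
Compatibility of the two members (thermal + elastic change equal): (α₁ − α₂)ΔT = P·[1/(A₁E₁) + 1/(A₂E₂)].
|α₁ − α₂|·ΔT = 9.5×10⁻⁶ × 93 = 0.0008835.
1/(A₁E₁) + 1/(A₂E₂) = 1/(1125×107×10³) + 1/(700×104×10³) = 2.204×10⁻⁸ N⁻¹.
P = 0.0008835 / 2.204×10⁻⁸ = 40080 N = 40.08 kN.
σ_{bronze} = P/A₂ = 40080/700 = 57.26 MPa, tensile.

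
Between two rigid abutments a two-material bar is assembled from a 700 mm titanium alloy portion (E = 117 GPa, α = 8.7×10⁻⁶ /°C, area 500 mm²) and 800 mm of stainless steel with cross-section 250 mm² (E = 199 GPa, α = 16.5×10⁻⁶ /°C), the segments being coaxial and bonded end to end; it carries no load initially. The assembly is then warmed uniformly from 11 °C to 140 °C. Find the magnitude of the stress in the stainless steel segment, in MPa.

If the supports were absent, the total length change would be Σ αᵢΔT Lᵢ = 8.7×10⁻⁶×129×700 + 16.5×10⁻⁶×129×800 = 2.488 mm.
The rigid supports impose zero overall length change; the single axial force P common to all segments must satisfy P Σ Lᵢ/(AᵢEᵢ) = δ_free.
The series flexibility is Σ Lᵢ/(AᵢEᵢ) = 700/(500×117×10³) + 800/(250×199×10³) = 2.805×10⁻⁵ mm/N.
Hence P = δ_free / Σ(L/AE) = 2.488/2.805×10⁻⁵ = 88.73 kN (compressive).
σ_{stainless steel} = P / A = 88730 / 250 = 354.9 MPa.

σ ≈ 355 MPa (compressive)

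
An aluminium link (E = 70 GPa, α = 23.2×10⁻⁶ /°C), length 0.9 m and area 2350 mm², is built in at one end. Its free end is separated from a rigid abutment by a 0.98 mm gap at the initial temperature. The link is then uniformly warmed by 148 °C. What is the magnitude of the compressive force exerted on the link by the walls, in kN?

Unrestrained expansion: δ_free = αΔT L = 23.2×10⁻⁶ × 148 × 900 = 3.09 mm.
This exceeds the 0.98 mm gap, so the wall pushes back. The portion of expansion that must be recovered elastically is δ_free − gap = 3.09 − 0.98 = 2.11 mm.
So σ = E(δ_free − g)/L = 70×10³ × 2.11/900 = 164.1 MPa.
Force on the wall = σA = 164.1 × 2350 mm² = 385.7 kN.

P ≈ 386 kN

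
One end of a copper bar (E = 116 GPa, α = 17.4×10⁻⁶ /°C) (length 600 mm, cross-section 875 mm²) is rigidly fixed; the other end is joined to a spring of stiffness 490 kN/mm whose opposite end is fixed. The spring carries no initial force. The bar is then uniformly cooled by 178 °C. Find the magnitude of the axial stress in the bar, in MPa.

Free thermal contraction: δ_free = αΔT L = 17.4×10⁻⁶ × 178 × 600 = 1.858 mm.
Let P be the tensile force in the spring. The bar extends elastically by PL/(AE) and the spring stretches by P/k; together these equal δ_free.
So P = δ_free / [L/(AE) + 1/k] = 1.858 / [ 600/(875×116×10³) + 1/(490×10³) ].
P = 1.858 / 7.952×10⁻⁶ = 233700 N.
σ = P/A = 233700/875 = 267.1 MPa.

σ ≈ 267 MPa (tensile)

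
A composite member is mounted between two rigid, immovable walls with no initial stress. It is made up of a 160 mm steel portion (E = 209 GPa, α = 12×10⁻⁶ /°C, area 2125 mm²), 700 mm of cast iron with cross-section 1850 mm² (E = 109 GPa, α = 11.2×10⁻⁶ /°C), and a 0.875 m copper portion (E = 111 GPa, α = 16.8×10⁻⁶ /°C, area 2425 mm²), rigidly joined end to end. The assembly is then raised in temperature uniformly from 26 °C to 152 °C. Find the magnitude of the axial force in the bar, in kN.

If the supports were absent, the total length change would be Σ αᵢΔT Lᵢ = 12×10⁻⁶×126×160 + 11.2×10⁻⁶×126×700 + 16.8×10⁻⁶×126×875 = 3.082 mm.
The rigid supports impose zero overall length change; the single axial force P common to all segments must satisfy P Σ Lᵢ/(AᵢEᵢ) = δ_free.
The series flexibility is Σ Lᵢ/(AᵢEᵢ) = 160/(2125×209×10³) + 700/(1850×109×10³) + 875/(2425×111×10³) = 7.082×10⁻⁶ mm/N.
So P = 3.082 / 7.082×10⁻⁶ = 435.2 kN, compressive.

P ≈ 435 kN (compressive)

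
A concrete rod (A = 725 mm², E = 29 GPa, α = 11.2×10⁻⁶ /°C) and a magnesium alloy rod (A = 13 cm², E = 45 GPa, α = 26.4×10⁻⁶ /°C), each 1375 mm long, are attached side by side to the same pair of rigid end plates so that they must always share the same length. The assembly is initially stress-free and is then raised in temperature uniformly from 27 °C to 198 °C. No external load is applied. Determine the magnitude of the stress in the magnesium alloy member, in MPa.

Equilibrium of a rigid end plate with no external load gives equal and opposite internal forces ±P in the two members. Since α_{magnesium alloy} > α_{concrete}, heating drives the magnesium alloy into compression and the concrete into tension.
Equating the net (thermal + elastic) strains gives |α₁ − α₂|·ΔT = P·[1/(A₁E₁) + 1/(A₂E₂)].
|α₁ − α₂|·ΔT = 15.2×10⁻⁶ × 171 = 0.002599.
1/(A₁E₁) + 1/(A₂E₂) = 1/(725×29×10³) + 1/(1300×45×10³) = 6.466×10⁻⁸ N⁻¹.
So P = 0.002599 / 6.466×10⁻⁸ = 40.2 kN.
σ_{magnesium alloy} = P/A₂ = 40200/1300 = 30.92 MPa, compressive.

σ ≈ 30.9 MPa (compressive)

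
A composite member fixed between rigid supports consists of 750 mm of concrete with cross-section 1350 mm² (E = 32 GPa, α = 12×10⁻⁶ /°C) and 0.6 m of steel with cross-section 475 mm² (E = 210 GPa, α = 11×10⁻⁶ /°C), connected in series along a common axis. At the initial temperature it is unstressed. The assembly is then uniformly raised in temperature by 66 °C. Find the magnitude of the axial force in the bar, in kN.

If the supports were absent, the total length change would be Σ αᵢΔT Lᵢ = 12×10⁻⁶×66×750 + 11×10⁻⁶×66×600 = 1.03 mm.
Since the ends are fixed, an axial force P builds up, equal in every segment, with P · Σ Lᵢ/(AᵢEᵢ) = δ_free.
The series flexibility is Σ Lᵢ/(AᵢEᵢ) = 750/(1350×32×10³) + 600/(475×210×10³) = 2.338×10⁻⁵ mm/N.
Hence P = δ_free / Σ(L/AE) = 1.03/2.338×10⁻⁵ = 44.04 kN (compressive).

P ≈ 44 kN (compressive)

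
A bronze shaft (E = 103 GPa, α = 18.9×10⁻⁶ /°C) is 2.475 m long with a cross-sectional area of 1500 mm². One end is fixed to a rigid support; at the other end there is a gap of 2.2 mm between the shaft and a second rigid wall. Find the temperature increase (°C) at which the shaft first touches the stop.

ΔT ≈ 47 °C

The gap closes when αΔT L = 2.2 mm, since the shaft is still unstressed at that instant.
So ΔT = g/(αL) = 2.2/(18.9×10⁻⁶ × 2475) = 47.03 °C.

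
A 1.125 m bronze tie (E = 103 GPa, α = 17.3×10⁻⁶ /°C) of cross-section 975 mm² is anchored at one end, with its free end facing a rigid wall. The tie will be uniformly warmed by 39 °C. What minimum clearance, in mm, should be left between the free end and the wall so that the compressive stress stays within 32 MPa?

g ≈ 0.41 mm

With no wall the tie would lengthen by αΔT L = 17.3×10⁻⁶ × 39 × 1125 = 0.759 mm.
A stress of 32 MPa corresponds to the wall pushing the tie back by σL/E = 32×1125/(103×10³) = 0.3495 mm.
So the gap has to take up the difference, g_min = δ_free − σL/E = 0.759 − 0.3495 = 0.4095 mm.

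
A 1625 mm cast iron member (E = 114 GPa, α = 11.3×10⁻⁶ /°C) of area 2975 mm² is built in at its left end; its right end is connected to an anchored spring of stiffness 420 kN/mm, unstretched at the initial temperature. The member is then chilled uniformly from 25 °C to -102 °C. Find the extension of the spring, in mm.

δ ≈ 0.774 mm

Free thermal contraction: δ_free = αΔT L = 11.3×10⁻⁶ × 127 × 1625 = 2.332 mm.
Let P be the tensile force in the spring. The member extends elastically by PL/(AE) and the spring stretches by P/k; together these equal δ_free.
So P = δ_free / [L/(AE) + 1/k] = 2.332 / [ 1625/(2975×114×10³) + 1/(420×10³) ].
P = 2.332 / 7.172×10⁻⁶ = 325100 N.
Spring extension = P/k = 325100/(420×10³) = 0.7742 mm.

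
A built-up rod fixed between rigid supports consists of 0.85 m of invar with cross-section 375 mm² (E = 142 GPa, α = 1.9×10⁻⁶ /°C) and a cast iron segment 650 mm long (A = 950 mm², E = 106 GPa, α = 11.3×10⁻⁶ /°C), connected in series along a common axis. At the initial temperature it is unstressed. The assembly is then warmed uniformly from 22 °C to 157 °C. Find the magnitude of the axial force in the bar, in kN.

If the supports were absent, the total length change would be Σ αᵢΔT Lᵢ = 1.9×10⁻⁶×135×850 + 11.3×10⁻⁶×135×650 = 1.21 mm.
The rigid supports impose zero overall length change; the single axial force P common to all segments must satisfy P Σ Lᵢ/(AᵢEᵢ) = δ_free.
The series flexibility is Σ Lᵢ/(AᵢEᵢ) = 850/(375×142×10³) + 650/(950×106×10³) = 2.242×10⁻⁵ mm/N.
Hence P = δ_free / Σ(L/AE) = 1.21/2.242×10⁻⁵ = 53.96 kN (compressive).

P ≈ 54 kN (compressive)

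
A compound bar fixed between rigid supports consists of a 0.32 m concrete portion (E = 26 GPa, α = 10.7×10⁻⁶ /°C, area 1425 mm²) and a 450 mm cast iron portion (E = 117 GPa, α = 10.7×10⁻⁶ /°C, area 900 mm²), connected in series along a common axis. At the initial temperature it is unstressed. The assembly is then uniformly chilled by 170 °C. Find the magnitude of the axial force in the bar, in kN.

With the walls removed the bar would change length by δ_free = Σ αᵢΔT Lᵢ = 10.7×10⁻⁶×170×320 + 10.7×10⁻⁶×170×450 = 1.401 mm.
Since the ends are fixed, an axial force P builds up, equal in every segment, with P · Σ Lᵢ/(AᵢEᵢ) = δ_free.
Σ Lᵢ/(AᵢEᵢ) = 320/(1425×26×10³) + 450/(900×117×10³) = 1.291×10⁻⁵ mm/N.
P = 1.401 / 1.291×10⁻⁵ = 108500 N = 108.5 kN, tensile.

P ≈ 108 kN (tensile)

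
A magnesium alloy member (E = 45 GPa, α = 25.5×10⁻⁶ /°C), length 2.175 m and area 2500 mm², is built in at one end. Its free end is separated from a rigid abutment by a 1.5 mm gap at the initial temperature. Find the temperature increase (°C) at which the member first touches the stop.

The gap closes when αΔT L = 1.5 mm, since the member is still unstressed at that instant.
ΔT = 1.5 / (25.5×10⁻⁶ × 2175) = 27.05 °C.

ΔT ≈ 27 °C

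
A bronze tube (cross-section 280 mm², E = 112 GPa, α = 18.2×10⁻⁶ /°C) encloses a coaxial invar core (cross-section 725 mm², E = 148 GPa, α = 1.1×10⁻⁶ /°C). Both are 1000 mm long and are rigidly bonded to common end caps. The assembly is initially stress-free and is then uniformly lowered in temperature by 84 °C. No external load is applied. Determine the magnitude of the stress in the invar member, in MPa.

σ ≈ 48.1 MPa (compressive)

Both members must finish at the same length. With the larger α, the bronze tends to over-contract; the plates restrain it, putting the bronze in tension and the invar in compression. With no external load the two internal forces are equal and opposite, magnitude P.
Equating the net (thermal + elastic) strains gives |α₁ − α₂|·ΔT = P·[1/(A₁E₁) + 1/(A₂E₂)].
|α₁ − α₂|·ΔT = 17.1×10⁻⁶ × 84 = 0.001436.
1/(A₁E₁) + 1/(A₂E₂) = 1/(280×112×10³) + 1/(725×148×10³) = 4.121×10⁻⁸ N⁻¹.
P = 0.001436 / 4.121×10⁻⁸ = 34860 N = 34.86 kN.
σ_{invar} = P/A₂ = 34860/725 = 48.08 MPa, compressive.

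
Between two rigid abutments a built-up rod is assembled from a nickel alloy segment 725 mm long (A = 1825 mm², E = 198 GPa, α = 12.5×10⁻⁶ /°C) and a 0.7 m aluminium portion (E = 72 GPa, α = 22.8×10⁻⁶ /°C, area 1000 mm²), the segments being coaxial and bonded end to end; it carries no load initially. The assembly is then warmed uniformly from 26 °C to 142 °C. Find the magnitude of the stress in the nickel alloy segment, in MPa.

With the walls removed the bar would change length by δ_free = Σ αᵢΔT Lᵢ = 12.5×10⁻⁶×116×725 + 22.8×10⁻⁶×116×700 = 2.903 mm.
Since the ends are fixed, an axial force P builds up, equal in every segment, with P · Σ Lᵢ/(AᵢEᵢ) = δ_free.
Σ Lᵢ/(AᵢEᵢ) = 725/(1825×198×10³) + 700/(1000×72×10³) = 1.173×10⁻⁵ mm/N.
So P = 2.903 / 1.173×10⁻⁵ = 247.5 kN, compressive.
σ_{nickel alloy} = P / A = 247500 / 1825 = 135.6 MPa.

σ ≈ 136 MPa (compressive)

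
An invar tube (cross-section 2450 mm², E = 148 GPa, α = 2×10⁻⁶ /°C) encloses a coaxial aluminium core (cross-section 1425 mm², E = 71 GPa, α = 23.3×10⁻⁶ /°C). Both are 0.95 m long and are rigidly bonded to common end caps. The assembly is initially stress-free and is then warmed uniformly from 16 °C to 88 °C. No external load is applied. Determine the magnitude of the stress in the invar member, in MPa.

Equilibrium of a rigid end plate with no external load gives equal and opposite internal forces ±P in the two members. Since α_{aluminium} > α_{invar}, heating drives the aluminium into compression and the invar into tension.
Setting the final lengths equal and cancelling L: (α₁ − α₂)ΔT = P/(A₁E₁) + P/(A₂E₂).
|α₁ − α₂|·ΔT = 21.3×10⁻⁶ × 72 = 0.001534.
1/(A₁E₁) + 1/(A₂E₂) = 1/(2450×148×10³) + 1/(1425×71×10³) = 1.264×10⁻⁸ N⁻¹.
P = 0.001534 / 1.264×10⁻⁸ = 121300 N = 121.3 kN.
σ_{invar} = P/A₁ = 121300/2450 = 49.52 MPa, tensile.

σ ≈ 49.5 MPa (tensile)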